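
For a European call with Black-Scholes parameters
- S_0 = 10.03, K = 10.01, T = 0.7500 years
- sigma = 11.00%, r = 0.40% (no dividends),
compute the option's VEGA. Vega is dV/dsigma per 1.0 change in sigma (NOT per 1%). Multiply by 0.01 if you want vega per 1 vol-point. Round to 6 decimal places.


d1 = 0.1000758870; d2 = 0.0048130926
phi(d1) = 0.3969495340; exp(-qT) = 1.0000000000; exp(-rT) = 0.9970044955
Vega = S * exp(-qT) * phi(d1) * sqrt(T) = 10.0300 * 1.0000000000 * 0.3969495340 * 0.8660254038 = 3.447997

Answer: Vega = 3.447997


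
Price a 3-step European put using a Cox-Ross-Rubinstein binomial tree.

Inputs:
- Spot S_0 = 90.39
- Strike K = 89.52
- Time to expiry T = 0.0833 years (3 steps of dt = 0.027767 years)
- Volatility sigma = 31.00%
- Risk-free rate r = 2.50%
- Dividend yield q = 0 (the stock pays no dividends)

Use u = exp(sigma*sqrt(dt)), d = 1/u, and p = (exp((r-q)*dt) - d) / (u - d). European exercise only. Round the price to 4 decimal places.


dt = T/N = 0.027767
u = exp(sigma*sqrt(dt)) = 1.053014; d = 1/u = 0.949655
p = (exp((r-q)*dt) - d) / (u - d) = 0.493807
Discount per step: exp(-r*dt) = 0.999306
Stock lattice S(k, i) with i counting down-moves:
  k=0: S(0,0) = 90.3900
  k=1: S(1,0) = 95.1819; S(1,1) = 85.8393
  k=2: S(2,0) = 100.2279; S(2,1) = 90.3900; S(2,2) = 81.5178
  k=3: S(3,0) = 105.5413; S(3,1) = 95.1819; S(3,2) = 85.8393; S(3,3) = 77.4138
Terminal payoffs V(N, i) = max(K - S_T, 0):
  V(3,0) = 0.000000; V(3,1) = 0.000000; V(3,2) = 3.680669; V(3,3) = 12.106232
Backward induction: V(k, i) = exp(-r*dt) * [p * V(k+1, i) + (1-p) * V(k+1, i+1)].
  V(2,0) = exp(-r*dt) * [p*0.000000 + (1-p)*0.000000] = 0.000000
  V(2,1) = exp(-r*dt) * [p*0.000000 + (1-p)*3.680669] = 1.861835
  V(2,2) = exp(-r*dt) * [p*3.680669 + (1-p)*12.106232] = 7.940114
  V(1,0) = exp(-r*dt) * [p*0.000000 + (1-p)*1.861835] = 0.941793
  V(1,1) = exp(-r*dt) * [p*1.861835 + (1-p)*7.940114] = 4.935189
  V(0,0) = exp(-r*dt) * [p*0.941793 + (1-p)*4.935189] = 2.961165

Answer: Price = V(0,0) = 2.9612


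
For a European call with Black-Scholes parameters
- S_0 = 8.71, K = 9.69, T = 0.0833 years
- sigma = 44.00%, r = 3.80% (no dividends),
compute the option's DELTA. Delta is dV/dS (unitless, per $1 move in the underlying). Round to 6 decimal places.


Answer: Delta = 0.226272

Derivation:
d1 = -0.7511816138; d2 = -0.8781732670
phi(d1) = 0.3008704692; exp(-qT) = 1.0000000000; exp(-rT) = 0.9968396046
N(d1) = 0.2262716819
Delta = exp(-qT) * N(d1) = 1.0000000000 * 0.2262716819 = 0.226272


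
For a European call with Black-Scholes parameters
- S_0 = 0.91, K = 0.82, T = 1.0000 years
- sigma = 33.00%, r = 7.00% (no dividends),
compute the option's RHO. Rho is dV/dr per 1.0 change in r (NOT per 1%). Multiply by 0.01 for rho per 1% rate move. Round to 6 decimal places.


Answer: Rho = 0.490532

Derivation:
d1 = 0.6926977553; d2 = 0.3626977553
phi(d1) = 0.3138457602; exp(-qT) = 1.0000000000; exp(-rT) = 0.9323938199
N(d2) = 0.6415846616
Rho = K*T*exp(-rT)*N(d2) = 0.8200 * 1.0000 * 0.9323938199 * 0.6415846616 = 0.490532


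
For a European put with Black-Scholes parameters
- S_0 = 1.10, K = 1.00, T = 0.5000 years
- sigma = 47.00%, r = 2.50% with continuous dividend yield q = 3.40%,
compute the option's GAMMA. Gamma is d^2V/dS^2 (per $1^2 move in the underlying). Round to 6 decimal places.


Answer: Gamma = 0.974145

Derivation:
d1 = 0.4394147486; d2 = 0.1070745615
phi(d1) = 0.3622280860; exp(-qT) = 0.9831436846; exp(-rT) = 0.9875778005
Gamma = exp(-qT) * phi(d1) / (S * sigma * sqrt(T)) = 0.9831436846 * 0.3622280860 / (1.1000 * 0.4700 * 0.7071067812) = 0.974145


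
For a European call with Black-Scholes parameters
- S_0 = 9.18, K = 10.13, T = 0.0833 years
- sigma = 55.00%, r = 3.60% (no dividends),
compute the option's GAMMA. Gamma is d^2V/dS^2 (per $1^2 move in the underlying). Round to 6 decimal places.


d1 = -0.5220890444; d2 = -0.6808286110
phi(d1) = 0.3481133902; exp(-qT) = 1.0000000000; exp(-rT) = 0.9970056919
Gamma = exp(-qT) * phi(d1) / (S * sigma * sqrt(T)) = 1.0000000000 * 0.3481133902 / (9.1800 * 0.5500 * 0.2886173938) = 0.238887

Answer: Gamma = 0.238887


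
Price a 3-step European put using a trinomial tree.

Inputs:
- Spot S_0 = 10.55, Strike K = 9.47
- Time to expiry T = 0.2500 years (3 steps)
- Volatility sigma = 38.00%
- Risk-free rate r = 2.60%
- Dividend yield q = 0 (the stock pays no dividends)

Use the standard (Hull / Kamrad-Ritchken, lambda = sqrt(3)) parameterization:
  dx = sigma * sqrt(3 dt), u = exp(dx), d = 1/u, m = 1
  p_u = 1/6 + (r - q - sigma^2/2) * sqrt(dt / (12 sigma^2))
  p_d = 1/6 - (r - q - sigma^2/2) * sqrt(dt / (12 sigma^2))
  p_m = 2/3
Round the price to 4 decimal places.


Answer: Price = V(0,0) = 0.3448

Derivation:
dt = T/N = 0.083333; dx = sigma*sqrt(3*dt) = 0.190000
u = exp(dx) = 1.209250; d = 1/u = 0.826959
p_u = 0.156535, p_m = 0.666667, p_d = 0.176798
Discount per step: exp(-r*dt) = 0.997836
Stock lattice S(k, j) with j the centered position index:
  k=0: S(0,+0) = 10.5500
  k=1: S(1,-1) = 8.7244; S(1,+0) = 10.5500; S(1,+1) = 12.7576
  k=2: S(2,-2) = 7.2147; S(2,-1) = 8.7244; S(2,+0) = 10.5500; S(2,+1) = 12.7576; S(2,+2) = 15.4271
  k=3: S(3,-3) = 5.9663; S(3,-2) = 7.2147; S(3,-1) = 8.7244; S(3,+0) = 10.5500; S(3,+1) = 12.7576; S(3,+2) = 15.4271; S(3,+3) = 18.6552
Terminal payoffs V(N, j) = max(K - S_T, 0):
  V(3,-3) = 3.503707; V(3,-2) = 2.255262; V(3,-1) = 0.745581; V(3,+0) = 0.000000; V(3,+1) = 0.000000; V(3,+2) = 0.000000; V(3,+3) = 0.000000
Backward induction: V(k, j) = exp(-r*dt) * [p_u * V(k+1, j+1) + p_m * V(k+1, j) + p_d * V(k+1, j-1)]
  V(2,-2) = exp(-r*dt) * [p_u*0.745581 + p_m*2.255262 + p_d*3.503707] = 2.234820
  V(2,-1) = exp(-r*dt) * [p_u*0.000000 + p_m*0.745581 + p_d*2.255262] = 0.893842
  V(2,+0) = exp(-r*dt) * [p_u*0.000000 + p_m*0.000000 + p_d*0.745581] = 0.131532
  V(2,+1) = exp(-r*dt) * [p_u*0.000000 + p_m*0.000000 + p_d*0.000000] = 0.000000
  V(2,+2) = exp(-r*dt) * [p_u*0.000000 + p_m*0.000000 + p_d*0.000000] = 0.000000
  V(1,-1) = exp(-r*dt) * [p_u*0.131532 + p_m*0.893842 + p_d*2.234820] = 1.009407
  V(1,+0) = exp(-r*dt) * [p_u*0.000000 + p_m*0.131532 + p_d*0.893842] = 0.245186
  V(1,+1) = exp(-r*dt) * [p_u*0.000000 + p_m*0.000000 + p_d*0.131532] = 0.023204
  V(0,+0) = exp(-r*dt) * [p_u*0.023204 + p_m*0.245186 + p_d*1.009407] = 0.344803


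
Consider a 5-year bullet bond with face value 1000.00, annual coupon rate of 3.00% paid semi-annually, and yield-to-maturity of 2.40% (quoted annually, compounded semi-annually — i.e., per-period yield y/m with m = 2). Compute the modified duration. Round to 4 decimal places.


Answer: Modified duration = 4.6301

Derivation:
Coupon per period c = face * coupon_rate / m = 15.000000
Periods per year m = 2; per-period yield y/m = 0.012000
Number of cashflows N = 10
Cashflows (t years, CF_t, discount factor 1/(1+y/m)^(m*t), PV):
  t = 0.5000: CF_t = 15.000000, DF = 0.988142, PV = 14.822134
  t = 1.0000: CF_t = 15.000000, DF = 0.976425, PV = 14.646378
  t = 1.5000: CF_t = 15.000000, DF = 0.964847, PV = 14.472705
  t = 2.0000: CF_t = 15.000000, DF = 0.953406, PV = 14.301092
  t = 2.5000: CF_t = 15.000000, DF = 0.942101, PV = 14.131514
  t = 3.0000: CF_t = 15.000000, DF = 0.930930, PV = 13.963947
  t = 3.5000: CF_t = 15.000000, DF = 0.919891, PV = 13.798366
  t = 4.0000: CF_t = 15.000000, DF = 0.908983, PV = 13.634749
  t = 4.5000: CF_t = 15.000000, DF = 0.898205, PV = 13.473072
  t = 5.0000: CF_t = 1015.000000, DF = 0.887554, PV = 900.867495
Price P = sum_t PV_t = 1028.111454
First compute Macaulay numerator sum_t t * PV_t:
  t * PV_t at t = 0.5000: 7.411067
  t * PV_t at t = 1.0000: 14.646378
  t * PV_t at t = 1.5000: 21.709058
  t * PV_t at t = 2.0000: 28.602185
  t * PV_t at t = 2.5000: 35.328785
  t * PV_t at t = 3.0000: 41.891840
  t * PV_t at t = 3.5000: 48.294282
  t * PV_t at t = 4.0000: 54.538997
  t * PV_t at t = 4.5000: 60.628826
  t * PV_t at t = 5.0000: 4504.337477
Macaulay duration D = 4817.388896 / 1028.111454 = 4.685668
Modified duration = D / (1 + y/m) = 4.685668 / (1 + 0.012000) = 4.630107


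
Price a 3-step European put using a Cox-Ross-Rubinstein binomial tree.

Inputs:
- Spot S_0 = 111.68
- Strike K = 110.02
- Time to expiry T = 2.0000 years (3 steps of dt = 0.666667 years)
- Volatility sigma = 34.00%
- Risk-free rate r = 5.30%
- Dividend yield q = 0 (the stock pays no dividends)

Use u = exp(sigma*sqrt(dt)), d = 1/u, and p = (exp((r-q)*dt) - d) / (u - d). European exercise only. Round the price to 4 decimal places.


Answer: Price = V(0,0) = 15.7755

Derivation:
dt = T/N = 0.666667
u = exp(sigma*sqrt(dt)) = 1.319970; d = 1/u = 0.757593
p = (exp((r-q)*dt) - d) / (u - d) = 0.494992
Discount per step: exp(-r*dt) = 0.965284
Stock lattice S(k, i) with i counting down-moves:
  k=0: S(0,0) = 111.6800
  k=1: S(1,0) = 147.4142; S(1,1) = 84.6080
  k=2: S(2,0) = 194.5823; S(2,1) = 111.6800; S(2,2) = 64.0984
  k=3: S(3,0) = 256.8428; S(3,1) = 147.4142; S(3,2) = 84.6080; S(3,3) = 48.5605
Terminal payoffs V(N, i) = max(K - S_T, 0):
  V(3,0) = 0.000000; V(3,1) = 0.000000; V(3,2) = 25.412002; V(3,3) = 61.459467
Backward induction: V(k, i) = exp(-r*dt) * [p * V(k+1, i) + (1-p) * V(k+1, i+1)].
  V(2,0) = exp(-r*dt) * [p*0.000000 + (1-p)*0.000000] = 0.000000
  V(2,1) = exp(-r*dt) * [p*0.000000 + (1-p)*25.412002] = 12.387743
  V(2,2) = exp(-r*dt) * [p*25.412002 + (1-p)*61.459467] = 42.102066
  V(1,0) = exp(-r*dt) * [p*0.000000 + (1-p)*12.387743] = 6.038729
  V(1,1) = exp(-r*dt) * [p*12.387743 + (1-p)*42.102066] = 26.442707
  V(0,0) = exp(-r*dt) * [p*6.038729 + (1-p)*26.442707] = 15.775537


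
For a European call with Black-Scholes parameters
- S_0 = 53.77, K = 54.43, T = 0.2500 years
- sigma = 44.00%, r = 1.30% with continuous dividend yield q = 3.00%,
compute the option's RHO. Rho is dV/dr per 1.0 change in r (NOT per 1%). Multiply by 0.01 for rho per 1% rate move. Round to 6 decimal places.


d1 = 0.0352282653; d2 = -0.1847717347
phi(d1) = 0.3986948074; exp(-qT) = 0.9925280548; exp(-rT) = 0.9967552755
N(d2) = 0.4267040393
Rho = K*T*exp(-rT)*N(d2) = 54.4300 * 0.2500 * 0.9967552755 * 0.4267040393 = 5.787535

Answer: Rho = 5.787535


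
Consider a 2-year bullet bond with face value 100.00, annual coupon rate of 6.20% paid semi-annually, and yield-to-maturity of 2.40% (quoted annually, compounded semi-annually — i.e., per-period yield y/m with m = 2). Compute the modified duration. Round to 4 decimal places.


Coupon per period c = face * coupon_rate / m = 3.100000
Periods per year m = 2; per-period yield y/m = 0.012000
Number of cashflows N = 4
Cashflows (t years, CF_t, discount factor 1/(1+y/m)^(m*t), PV):
  t = 0.5000: CF_t = 3.100000, DF = 0.988142, PV = 3.063241
  t = 1.0000: CF_t = 3.100000, DF = 0.976425, PV = 3.026918
  t = 1.5000: CF_t = 3.100000, DF = 0.964847, PV = 2.991026
  t = 2.0000: CF_t = 103.100000, DF = 0.953406, PV = 98.296174
Price P = sum_t PV_t = 107.377359
First compute Macaulay numerator sum_t t * PV_t:
  t * PV_t at t = 0.5000: 1.531621
  t * PV_t at t = 1.0000: 3.026918
  t * PV_t at t = 1.5000: 4.486539
  t * PV_t at t = 2.0000: 196.592349
Macaulay duration D = 205.637426 / 107.377359 = 1.915091
Modified duration = D / (1 + y/m) = 1.915091 / (1 + 0.012000) = 1.892383

Answer: Modified duration = 1.8924


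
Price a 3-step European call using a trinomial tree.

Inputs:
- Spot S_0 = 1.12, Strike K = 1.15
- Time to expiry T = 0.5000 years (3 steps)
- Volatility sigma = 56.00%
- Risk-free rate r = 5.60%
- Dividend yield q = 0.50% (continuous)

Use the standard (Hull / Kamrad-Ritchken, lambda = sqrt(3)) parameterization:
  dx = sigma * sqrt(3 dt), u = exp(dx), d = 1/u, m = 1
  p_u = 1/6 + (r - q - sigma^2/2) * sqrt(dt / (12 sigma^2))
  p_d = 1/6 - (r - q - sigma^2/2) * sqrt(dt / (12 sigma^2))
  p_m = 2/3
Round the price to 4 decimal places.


dt = T/N = 0.166667; dx = sigma*sqrt(3*dt) = 0.395980
u = exp(dx) = 1.485839; d = 1/u = 0.673020
p_u = 0.144401, p_m = 0.666667, p_d = 0.188932
Discount per step: exp(-r*dt) = 0.990710
Stock lattice S(k, j) with j the centered position index:
  k=0: S(0,+0) = 1.1200
  k=1: S(1,-1) = 0.7538; S(1,+0) = 1.1200; S(1,+1) = 1.6641
  k=2: S(2,-2) = 0.5073; S(2,-1) = 0.7538; S(2,+0) = 1.1200; S(2,+1) = 1.6641; S(2,+2) = 2.4726
  k=3: S(3,-3) = 0.3414; S(3,-2) = 0.5073; S(3,-1) = 0.7538; S(3,+0) = 1.1200; S(3,+1) = 1.6641; S(3,+2) = 2.4726; S(3,+3) = 3.6740
Terminal payoffs V(N, j) = max(S_T - K, 0):
  V(3,-3) = 0.000000; V(3,-2) = 0.000000; V(3,-1) = 0.000000; V(3,+0) = 0.000000; V(3,+1) = 0.514140; V(3,+2) = 1.322645; V(3,+3) = 2.523953
Backward induction: V(k, j) = exp(-r*dt) * [p_u * V(k+1, j+1) + p_m * V(k+1, j) + p_d * V(k+1, j-1)]
  V(2,-2) = exp(-r*dt) * [p_u*0.000000 + p_m*0.000000 + p_d*0.000000] = 0.000000
  V(2,-1) = exp(-r*dt) * [p_u*0.000000 + p_m*0.000000 + p_d*0.000000] = 0.000000
  V(2,+0) = exp(-r*dt) * [p_u*0.514140 + p_m*0.000000 + p_d*0.000000] = 0.073553
  V(2,+1) = exp(-r*dt) * [p_u*1.322645 + p_m*0.514140 + p_d*0.000000] = 0.528793
  V(2,+2) = exp(-r*dt) * [p_u*2.523953 + p_m*1.322645 + p_d*0.514140] = 1.330883
  V(1,-1) = exp(-r*dt) * [p_u*0.073553 + p_m*0.000000 + p_d*0.000000] = 0.010522
  V(1,+0) = exp(-r*dt) * [p_u*0.528793 + p_m*0.073553 + p_d*0.000000] = 0.124229
  V(1,+1) = exp(-r*dt) * [p_u*1.330883 + p_m*0.528793 + p_d*0.073553] = 0.553417
  V(0,+0) = exp(-r*dt) * [p_u*0.553417 + p_m*0.124229 + p_d*0.010522] = 0.163191

Answer: Price = V(0,0) = 0.1632


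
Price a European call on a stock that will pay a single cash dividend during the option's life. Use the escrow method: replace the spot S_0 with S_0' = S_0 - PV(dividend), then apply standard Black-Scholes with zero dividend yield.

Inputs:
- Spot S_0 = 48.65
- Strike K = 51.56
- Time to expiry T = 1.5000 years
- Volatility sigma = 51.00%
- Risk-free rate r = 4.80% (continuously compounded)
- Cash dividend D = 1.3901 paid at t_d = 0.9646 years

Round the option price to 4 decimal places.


Answer: Price = 11.3587

Derivation:
PV(D) = D * exp(-r * t_d) = 1.3901 * 0.95475473 = 1.32720455
S_0' = S_0 - PV(D) = 48.6500 - 1.32720455 = 47.32279545
d1 = (ln(S_0'/K) + (r + sigma^2/2)*T) / (sigma*sqrt(T)) = 0.29029005
d2 = d1 - sigma*sqrt(T) = -0.33432984
exp(-rT) = 0.93053090
N(d1) = 0.61420282; N(d2) = 0.36906534
C = S_0' * N(d1) - K * exp(-rT) * N(d2) = 47.32279545 * 0.61420282 - 51.5600 * 0.93053090 * 0.36906534 = 11.3587


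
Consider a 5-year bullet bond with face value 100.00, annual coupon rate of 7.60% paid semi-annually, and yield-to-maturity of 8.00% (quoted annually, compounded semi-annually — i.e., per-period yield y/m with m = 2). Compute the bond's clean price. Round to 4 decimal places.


Coupon per period c = face * coupon_rate / m = 3.800000
Periods per year m = 2; per-period yield y/m = 0.040000
Number of cashflows N = 10
Cashflows (t years, CF_t, discount factor 1/(1+y/m)^(m*t), PV):
  t = 0.5000: CF_t = 3.800000, DF = 0.961538, PV = 3.653846
  t = 1.0000: CF_t = 3.800000, DF = 0.924556, PV = 3.513314
  t = 1.5000: CF_t = 3.800000, DF = 0.888996, PV = 3.378186
  t = 2.0000: CF_t = 3.800000, DF = 0.854804, PV = 3.248256
  t = 2.5000: CF_t = 3.800000, DF = 0.821927, PV = 3.123323
  t = 3.0000: CF_t = 3.800000, DF = 0.790315, PV = 3.003195
  t = 3.5000: CF_t = 3.800000, DF = 0.759918, PV = 2.887688
  t = 4.0000: CF_t = 3.800000, DF = 0.730690, PV = 2.776623
  t = 4.5000: CF_t = 3.800000, DF = 0.702587, PV = 2.669830
  t = 5.0000: CF_t = 103.800000, DF = 0.675564, PV = 70.123561
Price P = sum_t PV_t = 98.377821

Answer: Price = 98.3778


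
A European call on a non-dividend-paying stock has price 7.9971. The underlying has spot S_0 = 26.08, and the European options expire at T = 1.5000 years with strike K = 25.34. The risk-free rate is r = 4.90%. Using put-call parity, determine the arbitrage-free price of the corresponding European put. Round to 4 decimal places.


Answer: Put price = 5.4614

Derivation:
Put-call parity: C - P = S_0 * exp(-qT) - K * exp(-rT).
S_0 * exp(-qT) = 26.0800 * 1.00000000 = 26.08000000
K * exp(-rT) = 25.3400 * 0.92913615 = 23.54430993
P = C - S*exp(-qT) + K*exp(-rT)
P = 7.9971 - 26.08000000 + 23.54430993 = 5.4614


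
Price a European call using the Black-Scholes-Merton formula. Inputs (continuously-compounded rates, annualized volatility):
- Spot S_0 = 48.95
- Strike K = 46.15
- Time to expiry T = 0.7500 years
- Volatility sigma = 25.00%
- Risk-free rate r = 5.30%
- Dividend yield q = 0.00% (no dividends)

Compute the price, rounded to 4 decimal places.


Answer: Price = 6.7292

Derivation:
d1 = (ln(S/K) + (r - q + 0.5*sigma^2) * T) / (sigma * sqrt(T)) = 0.56390913
d2 = d1 - sigma * sqrt(T) = 0.34740278
exp(-rT) = 0.96102967; exp(-qT) = 1.00000000
C = S_0 * exp(-qT) * N(d1) - K * exp(-rT) * N(d2)
N(d1) = 0.71359201; N(d2) = 0.63585563
C = 48.9500 * 1.00000000 * 0.71359201 - 46.1500 * 0.96102967 * 0.63585563 = 6.7292


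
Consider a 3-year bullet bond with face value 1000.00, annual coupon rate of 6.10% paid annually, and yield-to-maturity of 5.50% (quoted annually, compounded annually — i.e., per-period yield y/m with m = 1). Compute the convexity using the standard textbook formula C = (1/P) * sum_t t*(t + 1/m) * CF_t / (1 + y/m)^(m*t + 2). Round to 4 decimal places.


Coupon per period c = face * coupon_rate / m = 61.000000
Periods per year m = 1; per-period yield y/m = 0.055000
Number of cashflows N = 3
Cashflows (t years, CF_t, discount factor 1/(1+y/m)^(m*t), PV):
  t = 1.0000: CF_t = 61.000000, DF = 0.947867, PV = 57.819905
  t = 2.0000: CF_t = 61.000000, DF = 0.898452, PV = 54.805597
  t = 3.0000: CF_t = 1061.000000, DF = 0.851614, PV = 903.562098
Price P = sum_t PV_t = 1016.187600
Convexity numerator sum_t t*(t + 1/m) * CF_t / (1+y/m)^(m*t + 2):
  t = 1.0000: term = 103.896867
  t = 2.0000: term = 295.441328
  t = 3.0000: term = 9741.690593
Convexity = (1/P) * sum = 10141.028788 / 1016.187600 = 9.979485

Answer: Convexity = 9.9795


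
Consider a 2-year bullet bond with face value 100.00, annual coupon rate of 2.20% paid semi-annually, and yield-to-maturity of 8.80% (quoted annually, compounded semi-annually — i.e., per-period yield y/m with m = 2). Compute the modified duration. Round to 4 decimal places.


Coupon per period c = face * coupon_rate / m = 1.100000
Periods per year m = 2; per-period yield y/m = 0.044000
Number of cashflows N = 4
Cashflows (t years, CF_t, discount factor 1/(1+y/m)^(m*t), PV):
  t = 0.5000: CF_t = 1.100000, DF = 0.957854, PV = 1.053640
  t = 1.0000: CF_t = 1.100000, DF = 0.917485, PV = 1.009234
  t = 1.5000: CF_t = 1.100000, DF = 0.878817, PV = 0.966699
  t = 2.0000: CF_t = 101.100000, DF = 0.841779, PV = 85.103841
Price P = sum_t PV_t = 88.133413
First compute Macaulay numerator sum_t t * PV_t:
  t * PV_t at t = 0.5000: 0.526820
  t * PV_t at t = 1.0000: 1.009234
  t * PV_t at t = 1.5000: 1.450048
  t * PV_t at t = 2.0000: 170.207682
Macaulay duration D = 173.193783 / 88.133413 = 1.965132
Modified duration = D / (1 + y/m) = 1.965132 / (1 + 0.044000) = 1.882310

Answer: Modified duration = 1.8823


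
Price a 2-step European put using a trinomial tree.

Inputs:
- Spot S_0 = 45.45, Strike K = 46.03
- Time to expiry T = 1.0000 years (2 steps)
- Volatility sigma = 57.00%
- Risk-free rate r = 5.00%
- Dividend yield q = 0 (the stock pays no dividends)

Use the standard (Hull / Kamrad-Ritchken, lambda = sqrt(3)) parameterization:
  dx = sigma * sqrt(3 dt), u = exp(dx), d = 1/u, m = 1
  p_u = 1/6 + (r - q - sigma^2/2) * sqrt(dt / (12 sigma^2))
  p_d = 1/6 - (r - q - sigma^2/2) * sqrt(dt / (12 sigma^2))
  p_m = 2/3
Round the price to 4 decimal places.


Answer: Price = V(0,0) = 7.8369

Derivation:
dt = T/N = 0.500000; dx = sigma*sqrt(3*dt) = 0.698105
u = exp(dx) = 2.009939; d = 1/u = 0.497527
p_u = 0.126397, p_m = 0.666667, p_d = 0.206936
Discount per step: exp(-r*dt) = 0.975310
Stock lattice S(k, j) with j the centered position index:
  k=0: S(0,+0) = 45.4500
  k=1: S(1,-1) = 22.6126; S(1,+0) = 45.4500; S(1,+1) = 91.3517
  k=2: S(2,-2) = 11.2504; S(2,-1) = 22.6126; S(2,+0) = 45.4500; S(2,+1) = 91.3517; S(2,+2) = 183.6115
Terminal payoffs V(N, j) = max(K - S_T, 0):
  V(2,-2) = 34.779600; V(2,-1) = 23.417378; V(2,+0) = 0.580000; V(2,+1) = 0.000000; V(2,+2) = 0.000000
Backward induction: V(k, j) = exp(-r*dt) * [p_u * V(k+1, j+1) + p_m * V(k+1, j) + p_d * V(k+1, j-1)]
  V(1,-1) = exp(-r*dt) * [p_u*0.580000 + p_m*23.417378 + p_d*34.779600] = 22.317101
  V(1,+0) = exp(-r*dt) * [p_u*0.000000 + p_m*0.580000 + p_d*23.417378] = 5.103382
  V(1,+1) = exp(-r*dt) * [p_u*0.000000 + p_m*0.000000 + p_d*0.580000] = 0.117060
  V(0,+0) = exp(-r*dt) * [p_u*0.117060 + p_m*5.103382 + p_d*22.317101] = 7.836880


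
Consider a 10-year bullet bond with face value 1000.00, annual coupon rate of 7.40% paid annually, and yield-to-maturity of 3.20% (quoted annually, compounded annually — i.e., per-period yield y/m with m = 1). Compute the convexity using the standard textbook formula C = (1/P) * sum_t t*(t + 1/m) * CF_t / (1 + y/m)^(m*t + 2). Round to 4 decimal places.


Coupon per period c = face * coupon_rate / m = 74.000000
Periods per year m = 1; per-period yield y/m = 0.032000
Number of cashflows N = 10
Cashflows (t years, CF_t, discount factor 1/(1+y/m)^(m*t), PV):
  t = 1.0000: CF_t = 74.000000, DF = 0.968992, PV = 71.705426
  t = 2.0000: CF_t = 74.000000, DF = 0.938946, PV = 69.482002
  t = 3.0000: CF_t = 74.000000, DF = 0.909831, PV = 67.327522
  t = 4.0000: CF_t = 74.000000, DF = 0.881620, PV = 65.239847
  t = 5.0000: CF_t = 74.000000, DF = 0.854283, PV = 63.216906
  t = 6.0000: CF_t = 74.000000, DF = 0.827793, PV = 61.256691
  t = 7.0000: CF_t = 74.000000, DF = 0.802125, PV = 59.357259
  t = 8.0000: CF_t = 74.000000, DF = 0.777253, PV = 57.516724
  t = 9.0000: CF_t = 74.000000, DF = 0.753152, PV = 55.733260
  t = 10.0000: CF_t = 1074.000000, DF = 0.729799, PV = 783.803699
Price P = sum_t PV_t = 1354.639335
Convexity numerator sum_t t*(t + 1/m) * CF_t / (1+y/m)^(m*t + 2):
  t = 1.0000: term = 134.655043
  t = 2.0000: term = 391.439079
  t = 3.0000: term = 758.602866
  t = 4.0000: term = 1225.133828
  t = 5.0000: term = 1780.717773
  t = 6.0000: term = 2415.702406
  t = 7.0000: term = 3121.062540
  t = 8.0000: term = 3888.366951
  t = 9.0000: term = 4709.746792
  t = 10.0000: term = 80954.426228
Convexity = (1/P) * sum = 99379.853506 / 1354.639335 = 73.362592

Answer: Convexity = 73.3626


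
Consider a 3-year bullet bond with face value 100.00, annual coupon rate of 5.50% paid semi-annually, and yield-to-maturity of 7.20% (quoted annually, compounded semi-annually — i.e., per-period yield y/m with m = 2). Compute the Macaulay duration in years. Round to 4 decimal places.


Answer: Macaulay duration = 2.8009 years

Derivation:
Coupon per period c = face * coupon_rate / m = 2.750000
Periods per year m = 2; per-period yield y/m = 0.036000
Number of cashflows N = 6
Cashflows (t years, CF_t, discount factor 1/(1+y/m)^(m*t), PV):
  t = 0.5000: CF_t = 2.750000, DF = 0.965251, PV = 2.654440
  t = 1.0000: CF_t = 2.750000, DF = 0.931709, PV = 2.562201
  t = 1.5000: CF_t = 2.750000, DF = 0.899333, PV = 2.473167
  t = 2.0000: CF_t = 2.750000, DF = 0.868082, PV = 2.387227
  t = 2.5000: CF_t = 2.750000, DF = 0.837917, PV = 2.304273
  t = 3.0000: CF_t = 102.750000, DF = 0.808801, PV = 83.104262
Price P = sum_t PV_t = 95.485570
Macaulay numerator sum_t t * PV_t:
  t * PV_t at t = 0.5000: 1.327220
  t * PV_t at t = 1.0000: 2.562201
  t * PV_t at t = 1.5000: 3.709750
  t * PV_t at t = 2.0000: 4.774453
  t * PV_t at t = 2.5000: 5.760682
  t * PV_t at t = 3.0000: 249.312787
Macaulay duration D = (sum_t t * PV_t) / P = 267.447094 / 95.485570 = 2.800916


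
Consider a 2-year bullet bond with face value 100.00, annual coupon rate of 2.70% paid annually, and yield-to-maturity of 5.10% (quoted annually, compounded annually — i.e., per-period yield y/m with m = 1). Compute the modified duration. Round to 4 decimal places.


Answer: Modified duration = 1.8774

Derivation:
Coupon per period c = face * coupon_rate / m = 2.700000
Periods per year m = 1; per-period yield y/m = 0.051000
Number of cashflows N = 2
Cashflows (t years, CF_t, discount factor 1/(1+y/m)^(m*t), PV):
  t = 1.0000: CF_t = 2.700000, DF = 0.951475, PV = 2.568982
  t = 2.0000: CF_t = 102.700000, DF = 0.905304, PV = 92.974748
Price P = sum_t PV_t = 95.543730
First compute Macaulay numerator sum_t t * PV_t:
  t * PV_t at t = 1.0000: 2.568982
  t * PV_t at t = 2.0000: 185.949497
Macaulay duration D = 188.518479 / 95.543730 = 1.973112
Modified duration = D / (1 + y/m) = 1.973112 / (1 + 0.051000) = 1.877366


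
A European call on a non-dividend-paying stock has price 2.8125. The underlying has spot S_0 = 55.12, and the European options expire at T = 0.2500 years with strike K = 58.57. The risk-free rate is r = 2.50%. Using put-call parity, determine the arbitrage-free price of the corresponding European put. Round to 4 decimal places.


Answer: Put price = 5.8976

Derivation:
Put-call parity: C - P = S_0 * exp(-qT) - K * exp(-rT).
S_0 * exp(-qT) = 55.1200 * 1.00000000 = 55.12000000
K * exp(-rT) = 58.5700 * 0.99376949 = 58.20507907
P = C - S*exp(-qT) + K*exp(-rT)
P = 2.8125 - 55.12000000 + 58.20507907 = 5.8976


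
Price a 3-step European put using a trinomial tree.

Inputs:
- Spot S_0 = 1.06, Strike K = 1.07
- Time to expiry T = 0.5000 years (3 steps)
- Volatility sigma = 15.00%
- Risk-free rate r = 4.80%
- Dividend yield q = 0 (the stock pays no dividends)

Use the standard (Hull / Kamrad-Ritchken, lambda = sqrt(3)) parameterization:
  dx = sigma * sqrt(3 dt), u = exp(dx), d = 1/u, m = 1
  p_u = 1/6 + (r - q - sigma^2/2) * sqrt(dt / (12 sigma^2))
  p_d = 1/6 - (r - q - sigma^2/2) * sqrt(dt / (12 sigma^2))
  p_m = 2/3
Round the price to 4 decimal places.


dt = T/N = 0.166667; dx = sigma*sqrt(3*dt) = 0.106066
u = exp(dx) = 1.111895; d = 1/u = 0.899365
p_u = 0.195540, p_m = 0.666667, p_d = 0.137793
Discount per step: exp(-r*dt) = 0.992032
Stock lattice S(k, j) with j the centered position index:
  k=0: S(0,+0) = 1.0600
  k=1: S(1,-1) = 0.9533; S(1,+0) = 1.0600; S(1,+1) = 1.1786
  k=2: S(2,-2) = 0.8574; S(2,-1) = 0.9533; S(2,+0) = 1.0600; S(2,+1) = 1.1786; S(2,+2) = 1.3105
  k=3: S(3,-3) = 0.7711; S(3,-2) = 0.8574; S(3,-1) = 0.9533; S(3,+0) = 1.0600; S(3,+1) = 1.1786; S(3,+2) = 1.3105; S(3,+3) = 1.4571
Terminal payoffs V(N, j) = max(K - S_T, 0):
  V(3,-3) = 0.298894; V(3,-2) = 0.212611; V(3,-1) = 0.116673; V(3,+0) = 0.010000; V(3,+1) = 0.000000; V(3,+2) = 0.000000; V(3,+3) = 0.000000
Backward induction: V(k, j) = exp(-r*dt) * [p_u * V(k+1, j+1) + p_m * V(k+1, j) + p_d * V(k+1, j-1)]
  V(2,-2) = exp(-r*dt) * [p_u*0.116673 + p_m*0.212611 + p_d*0.298894] = 0.204101
  V(2,-1) = exp(-r*dt) * [p_u*0.010000 + p_m*0.116673 + p_d*0.212611] = 0.108165
  V(2,+0) = exp(-r*dt) * [p_u*0.000000 + p_m*0.010000 + p_d*0.116673] = 0.022562
  V(2,+1) = exp(-r*dt) * [p_u*0.000000 + p_m*0.000000 + p_d*0.010000] = 0.001367
  V(2,+2) = exp(-r*dt) * [p_u*0.000000 + p_m*0.000000 + p_d*0.000000] = 0.000000
  V(1,-1) = exp(-r*dt) * [p_u*0.022562 + p_m*0.108165 + p_d*0.204101] = 0.103812
  V(1,+0) = exp(-r*dt) * [p_u*0.001367 + p_m*0.022562 + p_d*0.108165] = 0.029972
  V(1,+1) = exp(-r*dt) * [p_u*0.000000 + p_m*0.001367 + p_d*0.022562] = 0.003988
  V(0,+0) = exp(-r*dt) * [p_u*0.003988 + p_m*0.029972 + p_d*0.103812] = 0.034787

Answer: Price = V(0,0) = 0.0348


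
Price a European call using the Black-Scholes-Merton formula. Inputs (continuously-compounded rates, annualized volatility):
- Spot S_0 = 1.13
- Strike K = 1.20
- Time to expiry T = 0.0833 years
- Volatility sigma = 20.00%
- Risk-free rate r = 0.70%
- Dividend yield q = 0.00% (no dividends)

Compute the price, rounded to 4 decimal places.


d1 = (ln(S/K) + (r - q + 0.5*sigma^2) * T) / (sigma * sqrt(T)) = -1.00227542
d2 = d1 - sigma * sqrt(T) = -1.05999890
exp(-rT) = 0.99941707; exp(-qT) = 1.00000000
C = S_0 * exp(-qT) * N(d1) - K * exp(-rT) * N(d2)
N(d1) = 0.15810529; N(d2) = 0.14457255
C = 1.1300 * 1.00000000 * 0.15810529 - 1.2000 * 0.99941707 * 0.14457255 = 0.0053

Answer: Price = 0.0053


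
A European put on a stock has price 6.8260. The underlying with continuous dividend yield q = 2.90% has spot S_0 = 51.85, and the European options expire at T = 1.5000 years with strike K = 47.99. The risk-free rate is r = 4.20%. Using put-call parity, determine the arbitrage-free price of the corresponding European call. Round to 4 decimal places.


Put-call parity: C - P = S_0 * exp(-qT) - K * exp(-rT).
S_0 * exp(-qT) = 51.8500 * 0.95743255 = 49.64287793
K * exp(-rT) = 47.9900 * 0.93894347 = 45.05989730
C = P + S*exp(-qT) - K*exp(-rT)
C = 6.8260 + 49.64287793 - 45.05989730 = 11.4090

Answer: Call price = 11.4090


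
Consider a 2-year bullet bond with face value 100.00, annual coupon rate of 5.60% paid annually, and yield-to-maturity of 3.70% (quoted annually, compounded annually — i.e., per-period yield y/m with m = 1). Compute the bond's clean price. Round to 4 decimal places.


Answer: Price = 103.5990

Derivation:
Coupon per period c = face * coupon_rate / m = 5.600000
Periods per year m = 1; per-period yield y/m = 0.037000
Number of cashflows N = 2
Cashflows (t years, CF_t, discount factor 1/(1+y/m)^(m*t), PV):
  t = 1.0000: CF_t = 5.600000, DF = 0.964320, PV = 5.400193
  t = 2.0000: CF_t = 105.600000, DF = 0.929913, PV = 98.198851
Price P = sum_t PV_t = 103.599044


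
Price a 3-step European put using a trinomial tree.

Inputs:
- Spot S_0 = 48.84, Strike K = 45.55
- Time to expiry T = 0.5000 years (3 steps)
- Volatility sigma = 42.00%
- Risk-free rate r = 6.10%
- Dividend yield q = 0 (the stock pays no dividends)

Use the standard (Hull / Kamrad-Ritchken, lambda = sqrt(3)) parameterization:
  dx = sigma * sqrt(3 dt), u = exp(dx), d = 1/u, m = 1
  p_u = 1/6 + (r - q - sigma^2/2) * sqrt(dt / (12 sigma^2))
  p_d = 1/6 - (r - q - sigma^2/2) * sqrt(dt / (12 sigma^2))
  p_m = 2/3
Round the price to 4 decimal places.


dt = T/N = 0.166667; dx = sigma*sqrt(3*dt) = 0.296985
u = exp(dx) = 1.345795; d = 1/u = 0.743055
p_u = 0.159034, p_m = 0.666667, p_d = 0.174299
Discount per step: exp(-r*dt) = 0.989885
Stock lattice S(k, j) with j the centered position index:
  k=0: S(0,+0) = 48.8400
  k=1: S(1,-1) = 36.2908; S(1,+0) = 48.8400; S(1,+1) = 65.7286
  k=2: S(2,-2) = 26.9661; S(2,-1) = 36.2908; S(2,+0) = 48.8400; S(2,+1) = 65.7286; S(2,+2) = 88.4572
  k=3: S(3,-3) = 20.0373; S(3,-2) = 26.9661; S(3,-1) = 36.2908; S(3,+0) = 48.8400; S(3,+1) = 65.7286; S(3,+2) = 88.4572; S(3,+3) = 119.0453
Terminal payoffs V(N, j) = max(K - S_T, 0):
  V(3,-3) = 25.512709; V(3,-2) = 18.583915; V(3,-1) = 9.259181; V(3,+0) = 0.000000; V(3,+1) = 0.000000; V(3,+2) = 0.000000; V(3,+3) = 0.000000
Backward induction: V(k, j) = exp(-r*dt) * [p_u * V(k+1, j+1) + p_m * V(k+1, j) + p_d * V(k+1, j-1)]
  V(2,-2) = exp(-r*dt) * [p_u*9.259181 + p_m*18.583915 + p_d*25.512709] = 18.123448
  V(2,-1) = exp(-r*dt) * [p_u*0.000000 + p_m*9.259181 + p_d*18.583915] = 9.316740
  V(2,+0) = exp(-r*dt) * [p_u*0.000000 + p_m*0.000000 + p_d*9.259181] = 1.597541
  V(2,+1) = exp(-r*dt) * [p_u*0.000000 + p_m*0.000000 + p_d*0.000000] = 0.000000
  V(2,+2) = exp(-r*dt) * [p_u*0.000000 + p_m*0.000000 + p_d*0.000000] = 0.000000
  V(1,-1) = exp(-r*dt) * [p_u*1.597541 + p_m*9.316740 + p_d*18.123448] = 9.526772
  V(1,+0) = exp(-r*dt) * [p_u*0.000000 + p_m*1.597541 + p_d*9.316740] = 2.661726
  V(1,+1) = exp(-r*dt) * [p_u*0.000000 + p_m*0.000000 + p_d*1.597541] = 0.275633
  V(0,+0) = exp(-r*dt) * [p_u*0.275633 + p_m*2.661726 + p_d*9.526772] = 3.443637

Answer: Price = V(0,0) = 3.4436


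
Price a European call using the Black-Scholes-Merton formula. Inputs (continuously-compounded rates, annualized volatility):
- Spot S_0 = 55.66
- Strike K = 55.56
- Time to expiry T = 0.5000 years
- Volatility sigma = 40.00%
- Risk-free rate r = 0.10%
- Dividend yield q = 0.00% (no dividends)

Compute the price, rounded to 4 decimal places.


d1 = (ln(S/K) + (r - q + 0.5*sigma^2) * T) / (sigma * sqrt(T)) = 0.14954686
d2 = d1 - sigma * sqrt(T) = -0.13329586
exp(-rT) = 0.99950012; exp(-qT) = 1.00000000
C = S_0 * exp(-qT) * N(d1) - K * exp(-rT) * N(d2)
N(d1) = 0.55943893; N(d2) = 0.44697970
C = 55.6600 * 1.00000000 * 0.55943893 - 55.5600 * 0.99950012 * 0.44697970 = 6.3166

Answer: Price = 6.3166


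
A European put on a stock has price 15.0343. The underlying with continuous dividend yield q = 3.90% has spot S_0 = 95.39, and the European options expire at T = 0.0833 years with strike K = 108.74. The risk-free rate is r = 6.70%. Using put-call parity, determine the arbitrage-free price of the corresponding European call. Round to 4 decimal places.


Put-call parity: C - P = S_0 * exp(-qT) - K * exp(-rT).
S_0 * exp(-qT) = 95.3900 * 0.99675657 = 95.08060934
K * exp(-rT) = 108.7400 * 0.99443445 = 108.13480159
C = P + S*exp(-qT) - K*exp(-rT)
C = 15.0343 + 95.08060934 - 108.13480159 = 1.9801

Answer: Call price = 1.9801


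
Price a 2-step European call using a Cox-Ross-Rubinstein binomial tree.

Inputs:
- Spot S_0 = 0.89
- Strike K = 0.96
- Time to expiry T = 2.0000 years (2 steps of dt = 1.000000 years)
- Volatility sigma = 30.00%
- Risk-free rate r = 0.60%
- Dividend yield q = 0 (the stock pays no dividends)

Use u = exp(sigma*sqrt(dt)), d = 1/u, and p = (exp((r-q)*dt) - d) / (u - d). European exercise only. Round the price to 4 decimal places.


Answer: Price = V(0,0) = 0.1240

Derivation:
dt = T/N = 1.000000
u = exp(sigma*sqrt(dt)) = 1.349859; d = 1/u = 0.740818
p = (exp((r-q)*dt) - d) / (u - d) = 0.435439
Discount per step: exp(-r*dt) = 0.994018
Stock lattice S(k, i) with i counting down-moves:
  k=0: S(0,0) = 0.8900
  k=1: S(1,0) = 1.2014; S(1,1) = 0.6593
  k=2: S(2,0) = 1.6217; S(2,1) = 0.8900; S(2,2) = 0.4884
Terminal payoffs V(N, i) = max(S_T - K, 0):
  V(2,0) = 0.661686; V(2,1) = 0.000000; V(2,2) = 0.000000
Backward induction: V(k, i) = exp(-r*dt) * [p * V(k+1, i) + (1-p) * V(k+1, i+1)].
  V(1,0) = exp(-r*dt) * [p*0.661686 + (1-p)*0.000000] = 0.286400
  V(1,1) = exp(-r*dt) * [p*0.000000 + (1-p)*0.000000] = 0.000000
  V(0,0) = exp(-r*dt) * [p*0.286400 + (1-p)*0.000000] = 0.123964


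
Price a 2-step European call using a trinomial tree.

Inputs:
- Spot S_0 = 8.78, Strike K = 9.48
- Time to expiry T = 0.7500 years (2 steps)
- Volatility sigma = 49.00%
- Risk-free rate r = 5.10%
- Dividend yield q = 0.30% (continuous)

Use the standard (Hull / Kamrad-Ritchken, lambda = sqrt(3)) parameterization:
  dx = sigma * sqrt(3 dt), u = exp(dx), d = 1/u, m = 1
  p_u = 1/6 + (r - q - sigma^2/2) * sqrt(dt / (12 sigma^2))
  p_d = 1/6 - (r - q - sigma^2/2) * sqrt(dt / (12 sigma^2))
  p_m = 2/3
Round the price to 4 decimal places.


Answer: Price = V(0,0) = 1.2462

Derivation:
dt = T/N = 0.375000; dx = sigma*sqrt(3*dt) = 0.519723
u = exp(dx) = 1.681563; d = 1/u = 0.594685
p_u = 0.140673, p_m = 0.666667, p_d = 0.192660
Discount per step: exp(-r*dt) = 0.981057
Stock lattice S(k, j) with j the centered position index:
  k=0: S(0,+0) = 8.7800
  k=1: S(1,-1) = 5.2213; S(1,+0) = 8.7800; S(1,+1) = 14.7641
  k=2: S(2,-2) = 3.1050; S(2,-1) = 5.2213; S(2,+0) = 8.7800; S(2,+1) = 14.7641; S(2,+2) = 24.8268
Terminal payoffs V(N, j) = max(S_T - K, 0):
  V(2,-2) = 0.000000; V(2,-1) = 0.000000; V(2,+0) = 0.000000; V(2,+1) = 5.284120; V(2,+2) = 15.346792
Backward induction: V(k, j) = exp(-r*dt) * [p_u * V(k+1, j+1) + p_m * V(k+1, j) + p_d * V(k+1, j-1)]
  V(1,-1) = exp(-r*dt) * [p_u*0.000000 + p_m*0.000000 + p_d*0.000000] = 0.000000
  V(1,+0) = exp(-r*dt) * [p_u*5.284120 + p_m*0.000000 + p_d*0.000000] = 0.729253
  V(1,+1) = exp(-r*dt) * [p_u*15.346792 + p_m*5.284120 + p_d*0.000000] = 5.574001
  V(0,+0) = exp(-r*dt) * [p_u*5.574001 + p_m*0.729253 + p_d*0.000000] = 1.246219


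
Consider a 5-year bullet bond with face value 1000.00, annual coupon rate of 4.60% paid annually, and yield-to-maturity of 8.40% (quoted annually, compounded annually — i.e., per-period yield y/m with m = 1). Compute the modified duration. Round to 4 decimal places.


Answer: Modified duration = 4.1863

Derivation:
Coupon per period c = face * coupon_rate / m = 46.000000
Periods per year m = 1; per-period yield y/m = 0.084000
Number of cashflows N = 5
Cashflows (t years, CF_t, discount factor 1/(1+y/m)^(m*t), PV):
  t = 1.0000: CF_t = 46.000000, DF = 0.922509, PV = 42.435424
  t = 2.0000: CF_t = 46.000000, DF = 0.851023, PV = 39.147070
  t = 3.0000: CF_t = 46.000000, DF = 0.785077, PV = 36.113534
  t = 4.0000: CF_t = 46.000000, DF = 0.724241, PV = 33.315068
  t = 5.0000: CF_t = 1046.000000, DF = 0.668119, PV = 698.852098
Price P = sum_t PV_t = 849.863195
First compute Macaulay numerator sum_t t * PV_t:
  t * PV_t at t = 1.0000: 42.435424
  t * PV_t at t = 2.0000: 78.294141
  t * PV_t at t = 3.0000: 108.340601
  t * PV_t at t = 4.0000: 133.260272
  t * PV_t at t = 5.0000: 3494.260492
Macaulay duration D = 3856.590930 / 849.863195 = 4.537896
Modified duration = D / (1 + y/m) = 4.537896 / (1 + 0.084000) = 4.186251


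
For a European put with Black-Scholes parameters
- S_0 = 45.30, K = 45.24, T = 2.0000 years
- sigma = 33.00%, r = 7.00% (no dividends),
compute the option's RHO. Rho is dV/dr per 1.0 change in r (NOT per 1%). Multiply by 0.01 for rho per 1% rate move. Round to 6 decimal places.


Answer: Rho = -37.151213

Derivation:
d1 = 0.5361698906; d2 = 0.0694794150
phi(d1) = 0.3455293780; exp(-qT) = 1.0000000000; exp(-rT) = 0.8693582354
N(-d2) = 0.4723040087
Rho = -K*T*exp(-rT)*N(-d2) = -45.2400 * 2.0000 * 0.8693582354 * 0.4723040087 = -37.151213


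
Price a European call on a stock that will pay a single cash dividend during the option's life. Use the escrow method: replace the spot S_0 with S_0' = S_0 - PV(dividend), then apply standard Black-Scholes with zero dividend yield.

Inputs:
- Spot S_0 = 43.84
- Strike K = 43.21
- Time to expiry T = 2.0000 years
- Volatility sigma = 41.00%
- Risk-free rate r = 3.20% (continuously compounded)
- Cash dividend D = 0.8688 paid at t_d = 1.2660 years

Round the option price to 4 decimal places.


Answer: Price = 10.8137

Derivation:
PV(D) = D * exp(-r * t_d) = 0.8688 * 0.96029764 = 0.83430659
S_0' = S_0 - PV(D) = 43.8400 - 0.83430659 = 43.00569341
d1 = (ln(S_0'/K) + (r + sigma^2/2)*T) / (sigma*sqrt(T)) = 0.39211755
d2 = d1 - sigma*sqrt(T) = -0.18771001
exp(-rT) = 0.93800500
N(d1) = 0.65251432; N(d2) = 0.42555199
C = S_0' * N(d1) - K * exp(-rT) * N(d2) = 43.00569341 * 0.65251432 - 43.2100 * 0.93800500 * 0.42555199 = 10.8137


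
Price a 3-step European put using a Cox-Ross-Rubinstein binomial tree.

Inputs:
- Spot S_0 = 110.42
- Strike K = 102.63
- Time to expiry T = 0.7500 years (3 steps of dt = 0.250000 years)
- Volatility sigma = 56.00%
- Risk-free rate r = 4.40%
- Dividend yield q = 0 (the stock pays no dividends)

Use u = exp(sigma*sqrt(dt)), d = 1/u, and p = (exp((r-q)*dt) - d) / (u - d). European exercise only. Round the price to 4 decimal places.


Answer: Price = V(0,0) = 16.4272

Derivation:
dt = T/N = 0.250000
u = exp(sigma*sqrt(dt)) = 1.323130; d = 1/u = 0.755784
p = (exp((r-q)*dt) - d) / (u - d) = 0.449949
Discount per step: exp(-r*dt) = 0.989060
Stock lattice S(k, i) with i counting down-moves:
  k=0: S(0,0) = 110.4200
  k=1: S(1,0) = 146.1000; S(1,1) = 83.4536
  k=2: S(2,0) = 193.3093; S(2,1) = 110.4200; S(2,2) = 63.0729
  k=3: S(3,0) = 255.7732; S(3,1) = 146.1000; S(3,2) = 83.4536; S(3,3) = 47.6695
Terminal payoffs V(N, i) = max(K - S_T, 0):
  V(3,0) = 0.000000; V(3,1) = 0.000000; V(3,2) = 19.176359; V(3,3) = 54.960524
Backward induction: V(k, i) = exp(-r*dt) * [p * V(k+1, i) + (1-p) * V(k+1, i+1)].
  V(2,0) = exp(-r*dt) * [p*0.000000 + (1-p)*0.000000] = 0.000000
  V(2,1) = exp(-r*dt) * [p*0.000000 + (1-p)*19.176359] = 10.432578
  V(2,2) = exp(-r*dt) * [p*19.176359 + (1-p)*54.960524] = 38.434352
  V(1,0) = exp(-r*dt) * [p*0.000000 + (1-p)*10.432578] = 5.675669
  V(1,1) = exp(-r*dt) * [p*10.432578 + (1-p)*38.434352] = 25.552345
  V(0,0) = exp(-r*dt) * [p*5.675669 + (1-p)*25.552345] = 16.427152


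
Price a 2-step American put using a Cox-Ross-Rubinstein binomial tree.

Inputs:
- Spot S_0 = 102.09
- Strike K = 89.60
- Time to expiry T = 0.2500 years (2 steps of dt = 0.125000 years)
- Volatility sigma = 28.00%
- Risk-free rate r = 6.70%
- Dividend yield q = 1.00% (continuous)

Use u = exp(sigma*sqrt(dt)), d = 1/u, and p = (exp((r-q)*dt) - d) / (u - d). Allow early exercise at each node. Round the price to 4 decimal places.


dt = T/N = 0.125000
u = exp(sigma*sqrt(dt)) = 1.104061; d = 1/u = 0.905747
p = (exp((r-q)*dt) - d) / (u - d) = 0.511328
Discount per step: exp(-r*dt) = 0.991660
Stock lattice S(k, i) with i counting down-moves:
  k=0: S(0,0) = 102.0900
  k=1: S(1,0) = 112.7136; S(1,1) = 92.4677
  k=2: S(2,0) = 124.4426; S(2,1) = 102.0900; S(2,2) = 83.7524
Terminal payoffs V(N, i) = max(K - S_T, 0):
  V(2,0) = 0.000000; V(2,1) = 0.000000; V(2,2) = 5.847596
Backward induction: V(k, i) = exp(-r*dt) * [p * V(k+1, i) + (1-p) * V(k+1, i+1)]; then take max(V_cont, immediate exercise) for American.
  V(1,0) = exp(-r*dt) * [p*0.000000 + (1-p)*0.000000] = 0.000000; exercise = 0.000000; V(1,0) = max -> 0.000000
  V(1,1) = exp(-r*dt) * [p*0.000000 + (1-p)*5.847596] = 2.833726; exercise = 0.000000; V(1,1) = max -> 2.833726
  V(0,0) = exp(-r*dt) * [p*0.000000 + (1-p)*2.833726] = 1.373214; exercise = 0.000000; V(0,0) = max -> 1.373214

Answer: Price = V(0,0) = 1.3732
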